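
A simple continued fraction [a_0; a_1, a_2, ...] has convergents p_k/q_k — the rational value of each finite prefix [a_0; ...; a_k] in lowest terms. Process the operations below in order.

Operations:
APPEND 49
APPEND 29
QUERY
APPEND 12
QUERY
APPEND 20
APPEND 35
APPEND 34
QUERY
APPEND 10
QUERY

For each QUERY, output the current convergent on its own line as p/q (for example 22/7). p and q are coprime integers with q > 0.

APPEND 49: p_0 = 49·1 + 0 = 49, q_0 = 49·0 + 1 = 1 → 49/1
APPEND 29: p_1 = 29·49 + 1 = 1422, q_1 = 29·1 + 0 = 29 → 1422/29
APPEND 12: p_2 = 12·1422 + 49 = 17113, q_2 = 12·29 + 1 = 349 → 17113/349
APPEND 20: p_3 = 20·17113 + 1422 = 343682, q_3 = 20·349 + 29 = 7009 → 343682/7009
APPEND 35: p_4 = 35·343682 + 17113 = 12045983, q_4 = 35·7009 + 349 = 245664 → 12045983/245664
APPEND 34: p_5 = 34·12045983 + 343682 = 409907104, q_5 = 34·245664 + 7009 = 8359585 → 409907104/8359585
APPEND 10: p_6 = 10·409907104 + 12045983 = 4111117023, q_6 = 10·8359585 + 245664 = 83841514 → 4111117023/83841514

1422/29
17113/349
409907104/8359585
4111117023/83841514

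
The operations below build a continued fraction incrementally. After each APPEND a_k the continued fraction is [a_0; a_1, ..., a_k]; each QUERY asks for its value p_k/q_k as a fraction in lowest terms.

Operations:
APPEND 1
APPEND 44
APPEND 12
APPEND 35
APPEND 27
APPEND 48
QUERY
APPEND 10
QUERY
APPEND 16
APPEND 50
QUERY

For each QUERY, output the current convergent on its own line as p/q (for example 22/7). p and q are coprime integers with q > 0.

24643028/24096415
246943281/241465772
199033719481/194618904122

APPEND 1: p_0 = 1·1 + 0 = 1, q_0 = 1·0 + 1 = 1 → 1/1
APPEND 44: p_1 = 44·1 + 1 = 45, q_1 = 44·1 + 0 = 44 → 45/44
APPEND 12: p_2 = 12·45 + 1 = 541, q_2 = 12·44 + 1 = 529 → 541/529
APPEND 35: p_3 = 35·541 + 45 = 18980, q_3 = 35·529 + 44 = 18559 → 18980/18559
APPEND 27: p_4 = 27·18980 + 541 = 513001, q_4 = 27·18559 + 529 = 501622 → 513001/501622
APPEND 48: p_5 = 48·513001 + 18980 = 24643028, q_5 = 48·501622 + 18559 = 24096415 → 24643028/24096415
APPEND 10: p_6 = 10·24643028 + 513001 = 246943281, q_6 = 10·24096415 + 501622 = 241465772 → 246943281/241465772
APPEND 16: p_7 = 16·246943281 + 24643028 = 3975735524, q_7 = 16·241465772 + 24096415 = 3887548767 → 3975735524/3887548767
APPEND 50: p_8 = 50·3975735524 + 246943281 = 199033719481, q_8 = 50·3887548767 + 241465772 = 194618904122 → 199033719481/194618904122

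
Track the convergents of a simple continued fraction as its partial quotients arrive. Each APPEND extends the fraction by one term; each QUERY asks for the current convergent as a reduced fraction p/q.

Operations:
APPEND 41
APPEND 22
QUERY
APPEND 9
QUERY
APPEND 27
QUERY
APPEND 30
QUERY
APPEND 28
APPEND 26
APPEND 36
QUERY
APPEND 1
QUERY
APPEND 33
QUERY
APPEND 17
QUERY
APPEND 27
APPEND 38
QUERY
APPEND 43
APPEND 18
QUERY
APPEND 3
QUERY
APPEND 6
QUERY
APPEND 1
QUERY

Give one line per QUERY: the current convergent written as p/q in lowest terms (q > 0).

APPEND 41: p_0 = 41·1 + 0 = 41, q_0 = 41·0 + 1 = 1 → 41/1
APPEND 22: p_1 = 22·41 + 1 = 903, q_1 = 22·1 + 0 = 22 → 903/22
APPEND 9: p_2 = 9·903 + 41 = 8168, q_2 = 9·22 + 1 = 199 → 8168/199
APPEND 27: p_3 = 27·8168 + 903 = 221439, q_3 = 27·199 + 22 = 5395 → 221439/5395
APPEND 30: p_4 = 30·221439 + 8168 = 6651338, q_4 = 30·5395 + 199 = 162049 → 6651338/162049
APPEND 28: p_5 = 28·6651338 + 221439 = 186458903, q_5 = 28·162049 + 5395 = 4542767 → 186458903/4542767
APPEND 26: p_6 = 26·186458903 + 6651338 = 4854582816, q_6 = 26·4542767 + 162049 = 118273991 → 4854582816/118273991
APPEND 36: p_7 = 36·4854582816 + 186458903 = 174951440279, q_7 = 36·118273991 + 4542767 = 4262406443 → 174951440279/4262406443
APPEND 1: p_8 = 1·174951440279 + 4854582816 = 179806023095, q_8 = 1·4262406443 + 118273991 = 4380680434 → 179806023095/4380680434
APPEND 33: p_9 = 33·179806023095 + 174951440279 = 6108550202414, q_9 = 33·4380680434 + 4262406443 = 148824860765 → 6108550202414/148824860765
APPEND 17: p_10 = 17·6108550202414 + 179806023095 = 104025159464133, q_10 = 17·148824860765 + 4380680434 = 2534403313439 → 104025159464133/2534403313439
APPEND 27: p_11 = 27·104025159464133 + 6108550202414 = 2814787855734005, q_11 = 27·2534403313439 + 148824860765 = 68577714323618 → 2814787855734005/68577714323618
APPEND 38: p_12 = 38·2814787855734005 + 104025159464133 = 107065963677356323, q_12 = 38·68577714323618 + 2534403313439 = 2608487547610923 → 107065963677356323/2608487547610923
APPEND 43: p_13 = 43·107065963677356323 + 2814787855734005 = 4606651225982055894, q_13 = 43·2608487547610923 + 68577714323618 = 112233542261593307 → 4606651225982055894/112233542261593307
APPEND 18: p_14 = 18·4606651225982055894 + 107065963677356323 = 83026788031354362415, q_14 = 18·112233542261593307 + 2608487547610923 = 2022812248256290449 → 83026788031354362415/2022812248256290449
APPEND 3: p_15 = 3·83026788031354362415 + 4606651225982055894 = 253687015320045143139, q_15 = 3·2022812248256290449 + 112233542261593307 = 6180670287030464654 → 253687015320045143139/6180670287030464654
APPEND 6: p_16 = 6·253687015320045143139 + 83026788031354362415 = 1605148879951625221249, q_16 = 6·6180670287030464654 + 2022812248256290449 = 39106833970439078373 → 1605148879951625221249/39106833970439078373
APPEND 1: p_17 = 1·1605148879951625221249 + 253687015320045143139 = 1858835895271670364388, q_17 = 1·39106833970439078373 + 6180670287030464654 = 45287504257469543027 → 1858835895271670364388/45287504257469543027

903/22
8168/199
221439/5395
6651338/162049
174951440279/4262406443
179806023095/4380680434
6108550202414/148824860765
104025159464133/2534403313439
107065963677356323/2608487547610923
83026788031354362415/2022812248256290449
253687015320045143139/6180670287030464654
1605148879951625221249/39106833970439078373
1858835895271670364388/45287504257469543027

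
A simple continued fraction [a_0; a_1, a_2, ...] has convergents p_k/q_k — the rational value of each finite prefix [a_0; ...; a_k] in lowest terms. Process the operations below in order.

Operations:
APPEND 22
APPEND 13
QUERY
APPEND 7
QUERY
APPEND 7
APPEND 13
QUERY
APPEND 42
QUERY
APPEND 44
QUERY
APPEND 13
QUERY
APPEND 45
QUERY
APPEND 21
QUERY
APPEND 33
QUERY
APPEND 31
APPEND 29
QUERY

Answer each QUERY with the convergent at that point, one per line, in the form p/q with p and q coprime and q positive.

APPEND 22: p_0 = 22·1 + 0 = 22, q_0 = 22·0 + 1 = 1 → 22/1
APPEND 13: p_1 = 13·22 + 1 = 287, q_1 = 13·1 + 0 = 13 → 287/13
APPEND 7: p_2 = 7·287 + 22 = 2031, q_2 = 7·13 + 1 = 92 → 2031/92
APPEND 7: p_3 = 7·2031 + 287 = 14504, q_3 = 7·92 + 13 = 657 → 14504/657
APPEND 13: p_4 = 13·14504 + 2031 = 190583, q_4 = 13·657 + 92 = 8633 → 190583/8633
APPEND 42: p_5 = 42·190583 + 14504 = 8018990, q_5 = 42·8633 + 657 = 363243 → 8018990/363243
APPEND 44: p_6 = 44·8018990 + 190583 = 353026143, q_6 = 44·363243 + 8633 = 15991325 → 353026143/15991325
APPEND 13: p_7 = 13·353026143 + 8018990 = 4597358849, q_7 = 13·15991325 + 363243 = 208250468 → 4597358849/208250468
APPEND 45: p_8 = 45·4597358849 + 353026143 = 207234174348, q_8 = 45·208250468 + 15991325 = 9387262385 → 207234174348/9387262385
APPEND 21: p_9 = 21·207234174348 + 4597358849 = 4356515020157, q_9 = 21·9387262385 + 208250468 = 197340760553 → 4356515020157/197340760553
APPEND 33: p_10 = 33·4356515020157 + 207234174348 = 143972229839529, q_10 = 33·197340760553 + 9387262385 = 6521632360634 → 143972229839529/6521632360634
APPEND 31: p_11 = 31·143972229839529 + 4356515020157 = 4467495640045556, q_11 = 31·6521632360634 + 197340760553 = 202367943940207 → 4467495640045556/202367943940207
APPEND 29: p_12 = 29·4467495640045556 + 143972229839529 = 129701345791160653, q_12 = 29·202367943940207 + 6521632360634 = 5875192006626637 → 129701345791160653/5875192006626637

287/13
2031/92
190583/8633
8018990/363243
353026143/15991325
4597358849/208250468
207234174348/9387262385
4356515020157/197340760553
143972229839529/6521632360634
129701345791160653/5875192006626637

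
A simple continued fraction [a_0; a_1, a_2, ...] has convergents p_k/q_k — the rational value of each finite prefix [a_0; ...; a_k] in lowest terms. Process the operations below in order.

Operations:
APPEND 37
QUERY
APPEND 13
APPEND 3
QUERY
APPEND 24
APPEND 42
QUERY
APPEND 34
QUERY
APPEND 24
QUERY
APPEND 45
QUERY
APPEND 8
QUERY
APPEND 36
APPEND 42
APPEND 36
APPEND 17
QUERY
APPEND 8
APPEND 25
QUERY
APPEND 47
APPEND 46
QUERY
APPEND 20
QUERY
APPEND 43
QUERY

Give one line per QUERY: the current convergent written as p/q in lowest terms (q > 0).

37/1
1483/40
1516591/40906
51600168/1391777
1239920623/33443554
55848028203/1506351707
448024146247/12084257210
417241510423655896/11253977654741451
84478133748497775771/2278572495230694926
182880875339718745373243/4932724173256332879332
3661591341516243825890892/98761667065143203286301
157631308560538203258681599/4251684407974414074190275

APPEND 37: p_0 = 37·1 + 0 = 37, q_0 = 37·0 + 1 = 1 → 37/1
APPEND 13: p_1 = 13·37 + 1 = 482, q_1 = 13·1 + 0 = 13 → 482/13
APPEND 3: p_2 = 3·482 + 37 = 1483, q_2 = 3·13 + 1 = 40 → 1483/40
APPEND 24: p_3 = 24·1483 + 482 = 36074, q_3 = 24·40 + 13 = 973 → 36074/973
APPEND 42: p_4 = 42·36074 + 1483 = 1516591, q_4 = 42·973 + 40 = 40906 → 1516591/40906
APPEND 34: p_5 = 34·1516591 + 36074 = 51600168, q_5 = 34·40906 + 973 = 1391777 → 51600168/1391777
APPEND 24: p_6 = 24·51600168 + 1516591 = 1239920623, q_6 = 24·1391777 + 40906 = 33443554 → 1239920623/33443554
APPEND 45: p_7 = 45·1239920623 + 51600168 = 55848028203, q_7 = 45·33443554 + 1391777 = 1506351707 → 55848028203/1506351707
APPEND 8: p_8 = 8·55848028203 + 1239920623 = 448024146247, q_8 = 8·1506351707 + 33443554 = 12084257210 → 448024146247/12084257210
APPEND 36: p_9 = 36·448024146247 + 55848028203 = 16184717293095, q_9 = 36·12084257210 + 1506351707 = 436539611267 → 16184717293095/436539611267
APPEND 42: p_10 = 42·16184717293095 + 448024146247 = 680206150456237, q_10 = 42·436539611267 + 12084257210 = 18346747930424 → 680206150456237/18346747930424
APPEND 36: p_11 = 36·680206150456237 + 16184717293095 = 24503606133717627, q_11 = 36·18346747930424 + 436539611267 = 660919465106531 → 24503606133717627/660919465106531
APPEND 17: p_12 = 17·24503606133717627 + 680206150456237 = 417241510423655896, q_12 = 17·660919465106531 + 18346747930424 = 11253977654741451 → 417241510423655896/11253977654741451
APPEND 8: p_13 = 8·417241510423655896 + 24503606133717627 = 3362435689522964795, q_13 = 8·11253977654741451 + 660919465106531 = 90692740703038139 → 3362435689522964795/90692740703038139
APPEND 25: p_14 = 25·3362435689522964795 + 417241510423655896 = 84478133748497775771, q_14 = 25·90692740703038139 + 11253977654741451 = 2278572495230694926 → 84478133748497775771/2278572495230694926
APPEND 47: p_15 = 47·84478133748497775771 + 3362435689522964795 = 3973834721868918426032, q_15 = 47·2278572495230694926 + 90692740703038139 = 107183600016545699661 → 3973834721868918426032/107183600016545699661
APPEND 46: p_16 = 46·3973834721868918426032 + 84478133748497775771 = 182880875339718745373243, q_16 = 46·107183600016545699661 + 2278572495230694926 = 4932724173256332879332 → 182880875339718745373243/4932724173256332879332
APPEND 20: p_17 = 20·182880875339718745373243 + 3973834721868918426032 = 3661591341516243825890892, q_17 = 20·4932724173256332879332 + 107183600016545699661 = 98761667065143203286301 → 3661591341516243825890892/98761667065143203286301
APPEND 43: p_18 = 43·3661591341516243825890892 + 182880875339718745373243 = 157631308560538203258681599, q_18 = 43·98761667065143203286301 + 4932724173256332879332 = 4251684407974414074190275 → 157631308560538203258681599/4251684407974414074190275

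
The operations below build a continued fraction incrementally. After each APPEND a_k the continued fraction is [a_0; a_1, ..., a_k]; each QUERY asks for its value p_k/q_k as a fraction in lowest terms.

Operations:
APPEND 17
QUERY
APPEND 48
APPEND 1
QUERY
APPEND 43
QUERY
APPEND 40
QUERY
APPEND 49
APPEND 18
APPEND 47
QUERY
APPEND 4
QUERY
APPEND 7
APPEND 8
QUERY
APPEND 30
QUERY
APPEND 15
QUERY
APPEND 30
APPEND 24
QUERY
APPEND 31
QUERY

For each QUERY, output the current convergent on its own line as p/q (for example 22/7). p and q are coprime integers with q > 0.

APPEND 17: p_0 = 17·1 + 0 = 17, q_0 = 17·0 + 1 = 1 → 17/1
APPEND 48: p_1 = 48·17 + 1 = 817, q_1 = 48·1 + 0 = 48 → 817/48
APPEND 1: p_2 = 1·817 + 17 = 834, q_2 = 1·48 + 1 = 49 → 834/49
APPEND 43: p_3 = 43·834 + 817 = 36679, q_3 = 43·49 + 48 = 2155 → 36679/2155
APPEND 40: p_4 = 40·36679 + 834 = 1467994, q_4 = 40·2155 + 49 = 86249 → 1467994/86249
APPEND 49: p_5 = 49·1467994 + 36679 = 71968385, q_5 = 49·86249 + 2155 = 4228356 → 71968385/4228356
APPEND 18: p_6 = 18·71968385 + 1467994 = 1296898924, q_6 = 18·4228356 + 86249 = 76196657 → 1296898924/76196657
APPEND 47: p_7 = 47·1296898924 + 71968385 = 61026217813, q_7 = 47·76196657 + 4228356 = 3585471235 → 61026217813/3585471235
APPEND 4: p_8 = 4·61026217813 + 1296898924 = 245401770176, q_8 = 4·3585471235 + 76196657 = 14418081597 → 245401770176/14418081597
APPEND 7: p_9 = 7·245401770176 + 61026217813 = 1778838609045, q_9 = 7·14418081597 + 3585471235 = 104512042414 → 1778838609045/104512042414
APPEND 8: p_10 = 8·1778838609045 + 245401770176 = 14476110642536, q_10 = 8·104512042414 + 14418081597 = 850514420909 → 14476110642536/850514420909
APPEND 30: p_11 = 30·14476110642536 + 1778838609045 = 436062157885125, q_11 = 30·850514420909 + 104512042414 = 25619944669684 → 436062157885125/25619944669684
APPEND 15: p_12 = 15·436062157885125 + 14476110642536 = 6555408478919411, q_12 = 15·25619944669684 + 850514420909 = 385149684466169 → 6555408478919411/385149684466169
APPEND 30: p_13 = 30·6555408478919411 + 436062157885125 = 197098316525467455, q_13 = 30·385149684466169 + 25619944669684 = 11580110478654754 → 197098316525467455/11580110478654754
APPEND 24: p_14 = 24·197098316525467455 + 6555408478919411 = 4736915005090138331, q_14 = 24·11580110478654754 + 385149684466169 = 278307801172180265 → 4736915005090138331/278307801172180265
APPEND 31: p_15 = 31·4736915005090138331 + 197098316525467455 = 147041463474319755716, q_15 = 31·278307801172180265 + 11580110478654754 = 8639121946816242969 → 147041463474319755716/8639121946816242969

17/1
834/49
36679/2155
1467994/86249
61026217813/3585471235
245401770176/14418081597
14476110642536/850514420909
436062157885125/25619944669684
6555408478919411/385149684466169
4736915005090138331/278307801172180265
147041463474319755716/8639121946816242969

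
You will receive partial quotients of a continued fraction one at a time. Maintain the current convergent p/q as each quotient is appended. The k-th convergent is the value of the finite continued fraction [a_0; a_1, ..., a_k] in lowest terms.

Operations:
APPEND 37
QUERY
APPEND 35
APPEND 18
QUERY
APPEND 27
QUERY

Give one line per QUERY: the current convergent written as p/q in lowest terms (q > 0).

37/1
23365/631
632151/17072

APPEND 37: p_0 = 37·1 + 0 = 37, q_0 = 37·0 + 1 = 1 → 37/1
APPEND 35: p_1 = 35·37 + 1 = 1296, q_1 = 35·1 + 0 = 35 → 1296/35
APPEND 18: p_2 = 18·1296 + 37 = 23365, q_2 = 18·35 + 1 = 631 → 23365/631
APPEND 27: p_3 = 27·23365 + 1296 = 632151, q_3 = 27·631 + 35 = 17072 → 632151/17072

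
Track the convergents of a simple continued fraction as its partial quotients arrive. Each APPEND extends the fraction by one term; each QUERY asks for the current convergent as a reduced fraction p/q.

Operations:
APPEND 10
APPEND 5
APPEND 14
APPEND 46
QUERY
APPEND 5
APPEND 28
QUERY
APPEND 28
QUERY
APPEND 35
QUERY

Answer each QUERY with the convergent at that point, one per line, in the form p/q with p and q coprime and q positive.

33355/3271
4723327/463199
132420655/12985998
4639446252/454973129

APPEND 10: p_0 = 10·1 + 0 = 10, q_0 = 10·0 + 1 = 1 → 10/1
APPEND 5: p_1 = 5·10 + 1 = 51, q_1 = 5·1 + 0 = 5 → 51/5
APPEND 14: p_2 = 14·51 + 10 = 724, q_2 = 14·5 + 1 = 71 → 724/71
APPEND 46: p_3 = 46·724 + 51 = 33355, q_3 = 46·71 + 5 = 3271 → 33355/3271
APPEND 5: p_4 = 5·33355 + 724 = 167499, q_4 = 5·3271 + 71 = 16426 → 167499/16426
APPEND 28: p_5 = 28·167499 + 33355 = 4723327, q_5 = 28·16426 + 3271 = 463199 → 4723327/463199
APPEND 28: p_6 = 28·4723327 + 167499 = 132420655, q_6 = 28·463199 + 16426 = 12985998 → 132420655/12985998
APPEND 35: p_7 = 35·132420655 + 4723327 = 4639446252, q_7 = 35·12985998 + 463199 = 454973129 → 4639446252/454973129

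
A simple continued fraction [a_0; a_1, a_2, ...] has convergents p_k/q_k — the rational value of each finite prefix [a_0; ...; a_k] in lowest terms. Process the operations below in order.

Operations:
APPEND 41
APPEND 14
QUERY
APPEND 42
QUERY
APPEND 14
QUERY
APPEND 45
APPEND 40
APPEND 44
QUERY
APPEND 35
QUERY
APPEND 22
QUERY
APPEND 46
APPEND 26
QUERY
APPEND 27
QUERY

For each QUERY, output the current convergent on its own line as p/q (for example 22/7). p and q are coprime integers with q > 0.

575/14
24191/589
339249/8260
26941314312/655964369
943557956009/22973652735
20785216346510/506076324539
24904436473628704/606370675444293
673376848297870477/16395310721577440

APPEND 41: p_0 = 41·1 + 0 = 41, q_0 = 41·0 + 1 = 1 → 41/1
APPEND 14: p_1 = 14·41 + 1 = 575, q_1 = 14·1 + 0 = 14 → 575/14
APPEND 42: p_2 = 42·575 + 41 = 24191, q_2 = 42·14 + 1 = 589 → 24191/589
APPEND 14: p_3 = 14·24191 + 575 = 339249, q_3 = 14·589 + 14 = 8260 → 339249/8260
APPEND 45: p_4 = 45·339249 + 24191 = 15290396, q_4 = 45·8260 + 589 = 372289 → 15290396/372289
APPEND 40: p_5 = 40·15290396 + 339249 = 611955089, q_5 = 40·372289 + 8260 = 14899820 → 611955089/14899820
APPEND 44: p_6 = 44·611955089 + 15290396 = 26941314312, q_6 = 44·14899820 + 372289 = 655964369 → 26941314312/655964369
APPEND 35: p_7 = 35·26941314312 + 611955089 = 943557956009, q_7 = 35·655964369 + 14899820 = 22973652735 → 943557956009/22973652735
APPEND 22: p_8 = 22·943557956009 + 26941314312 = 20785216346510, q_8 = 22·22973652735 + 655964369 = 506076324539 → 20785216346510/506076324539
APPEND 46: p_9 = 46·20785216346510 + 943557956009 = 957063509895469, q_9 = 46·506076324539 + 22973652735 = 23302484581529 → 957063509895469/23302484581529
APPEND 26: p_10 = 26·957063509895469 + 20785216346510 = 24904436473628704, q_10 = 26·23302484581529 + 506076324539 = 606370675444293 → 24904436473628704/606370675444293
APPEND 27: p_11 = 27·24904436473628704 + 957063509895469 = 673376848297870477, q_11 = 27·606370675444293 + 23302484581529 = 16395310721577440 → 673376848297870477/16395310721577440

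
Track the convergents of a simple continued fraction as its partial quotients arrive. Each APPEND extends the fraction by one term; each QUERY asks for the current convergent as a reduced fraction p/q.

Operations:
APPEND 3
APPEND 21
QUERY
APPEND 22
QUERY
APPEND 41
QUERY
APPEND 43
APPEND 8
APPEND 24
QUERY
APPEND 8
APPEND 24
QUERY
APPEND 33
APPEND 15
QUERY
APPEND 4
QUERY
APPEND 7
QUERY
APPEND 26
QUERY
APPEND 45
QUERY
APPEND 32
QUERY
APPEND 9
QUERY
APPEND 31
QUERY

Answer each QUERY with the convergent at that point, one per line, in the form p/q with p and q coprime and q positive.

64/21
1411/463
57915/19004
482298868/158259651
93563488636/30701554659
46465666107061/15247060670244
188954137936139/62002666622015
1369144631660034/449265727024349
35786714561097023/11742911569255089
1611771299881026069/528880286343503354
51612468310753931231/16935912074561362417
466123986096666407148/152952088957395765107
14501456037307412552819/4758450669753830080734

APPEND 3: p_0 = 3·1 + 0 = 3, q_0 = 3·0 + 1 = 1 → 3/1
APPEND 21: p_1 = 21·3 + 1 = 64, q_1 = 21·1 + 0 = 21 → 64/21
APPEND 22: p_2 = 22·64 + 3 = 1411, q_2 = 22·21 + 1 = 463 → 1411/463
APPEND 41: p_3 = 41·1411 + 64 = 57915, q_3 = 41·463 + 21 = 19004 → 57915/19004
APPEND 43: p_4 = 43·57915 + 1411 = 2491756, q_4 = 43·19004 + 463 = 817635 → 2491756/817635
APPEND 8: p_5 = 8·2491756 + 57915 = 19991963, q_5 = 8·817635 + 19004 = 6560084 → 19991963/6560084
APPEND 24: p_6 = 24·19991963 + 2491756 = 482298868, q_6 = 24·6560084 + 817635 = 158259651 → 482298868/158259651
APPEND 8: p_7 = 8·482298868 + 19991963 = 3878382907, q_7 = 8·158259651 + 6560084 = 1272637292 → 3878382907/1272637292
APPEND 24: p_8 = 24·3878382907 + 482298868 = 93563488636, q_8 = 24·1272637292 + 158259651 = 30701554659 → 93563488636/30701554659
APPEND 33: p_9 = 33·93563488636 + 3878382907 = 3091473507895, q_9 = 33·30701554659 + 1272637292 = 1014423941039 → 3091473507895/1014423941039
APPEND 15: p_10 = 15·3091473507895 + 93563488636 = 46465666107061, q_10 = 15·1014423941039 + 30701554659 = 15247060670244 → 46465666107061/15247060670244
APPEND 4: p_11 = 4·46465666107061 + 3091473507895 = 188954137936139, q_11 = 4·15247060670244 + 1014423941039 = 62002666622015 → 188954137936139/62002666622015
APPEND 7: p_12 = 7·188954137936139 + 46465666107061 = 1369144631660034, q_12 = 7·62002666622015 + 15247060670244 = 449265727024349 → 1369144631660034/449265727024349
APPEND 26: p_13 = 26·1369144631660034 + 188954137936139 = 35786714561097023, q_13 = 26·449265727024349 + 62002666622015 = 11742911569255089 → 35786714561097023/11742911569255089
APPEND 45: p_14 = 45·35786714561097023 + 1369144631660034 = 1611771299881026069, q_14 = 45·11742911569255089 + 449265727024349 = 528880286343503354 → 1611771299881026069/528880286343503354
APPEND 32: p_15 = 32·1611771299881026069 + 35786714561097023 = 51612468310753931231, q_15 = 32·528880286343503354 + 11742911569255089 = 16935912074561362417 → 51612468310753931231/16935912074561362417
APPEND 9: p_16 = 9·51612468310753931231 + 1611771299881026069 = 466123986096666407148, q_16 = 9·16935912074561362417 + 528880286343503354 = 152952088957395765107 → 466123986096666407148/152952088957395765107
APPEND 31: p_17 = 31·466123986096666407148 + 51612468310753931231 = 14501456037307412552819, q_17 = 31·152952088957395765107 + 16935912074561362417 = 4758450669753830080734 → 14501456037307412552819/4758450669753830080734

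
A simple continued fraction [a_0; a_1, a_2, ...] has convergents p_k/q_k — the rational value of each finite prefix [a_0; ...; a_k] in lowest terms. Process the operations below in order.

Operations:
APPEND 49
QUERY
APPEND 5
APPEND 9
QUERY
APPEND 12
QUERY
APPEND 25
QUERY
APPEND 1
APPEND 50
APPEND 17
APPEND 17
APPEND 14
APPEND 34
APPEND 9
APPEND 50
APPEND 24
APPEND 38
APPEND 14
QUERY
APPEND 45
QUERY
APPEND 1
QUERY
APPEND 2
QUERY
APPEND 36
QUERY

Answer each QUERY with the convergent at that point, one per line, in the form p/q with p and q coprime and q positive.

APPEND 49: p_0 = 49·1 + 0 = 49, q_0 = 49·0 + 1 = 1 → 49/1
APPEND 5: p_1 = 5·49 + 1 = 246, q_1 = 5·1 + 0 = 5 → 246/5
APPEND 9: p_2 = 9·246 + 49 = 2263, q_2 = 9·5 + 1 = 46 → 2263/46
APPEND 12: p_3 = 12·2263 + 246 = 27402, q_3 = 12·46 + 5 = 557 → 27402/557
APPEND 25: p_4 = 25·27402 + 2263 = 687313, q_4 = 25·557 + 46 = 13971 → 687313/13971
APPEND 1: p_5 = 1·687313 + 27402 = 714715, q_5 = 1·13971 + 557 = 14528 → 714715/14528
APPEND 50: p_6 = 50·714715 + 687313 = 36423063, q_6 = 50·14528 + 13971 = 740371 → 36423063/740371
APPEND 17: p_7 = 17·36423063 + 714715 = 619906786, q_7 = 17·740371 + 14528 = 12600835 → 619906786/12600835
APPEND 17: p_8 = 17·619906786 + 36423063 = 10574838425, q_8 = 17·12600835 + 740371 = 214954566 → 10574838425/214954566
APPEND 14: p_9 = 14·10574838425 + 619906786 = 148667644736, q_9 = 14·214954566 + 12600835 = 3021964759 → 148667644736/3021964759
APPEND 34: p_10 = 34·148667644736 + 10574838425 = 5065274759449, q_10 = 34·3021964759 + 214954566 = 102961756372 → 5065274759449/102961756372
APPEND 9: p_11 = 9·5065274759449 + 148667644736 = 45736140479777, q_11 = 9·102961756372 + 3021964759 = 929677772107 → 45736140479777/929677772107
APPEND 50: p_12 = 50·45736140479777 + 5065274759449 = 2291872298748299, q_12 = 50·929677772107 + 102961756372 = 46586850361722 → 2291872298748299/46586850361722
APPEND 24: p_13 = 24·2291872298748299 + 45736140479777 = 55050671310438953, q_13 = 24·46586850361722 + 929677772107 = 1119014086453435 → 55050671310438953/1119014086453435
APPEND 38: p_14 = 38·55050671310438953 + 2291872298748299 = 2094217382095428513, q_14 = 38·1119014086453435 + 46586850361722 = 42569122135592252 → 2094217382095428513/42569122135592252
APPEND 14: p_15 = 14·2094217382095428513 + 55050671310438953 = 29374094020646438135, q_15 = 14·42569122135592252 + 1119014086453435 = 597086723984744963 → 29374094020646438135/597086723984744963
APPEND 45: p_16 = 45·29374094020646438135 + 2094217382095428513 = 1323928448311185144588, q_16 = 45·597086723984744963 + 42569122135592252 = 26911471701449115587 → 1323928448311185144588/26911471701449115587
APPEND 1: p_17 = 1·1323928448311185144588 + 29374094020646438135 = 1353302542331831582723, q_17 = 1·26911471701449115587 + 597086723984744963 = 27508558425433860550 → 1353302542331831582723/27508558425433860550
APPEND 2: p_18 = 2·1353302542331831582723 + 1323928448311185144588 = 4030533532974848310034, q_18 = 2·27508558425433860550 + 26911471701449115587 = 81928588552316836687 → 4030533532974848310034/81928588552316836687
APPEND 36: p_19 = 36·4030533532974848310034 + 1353302542331831582723 = 146452509729426370743947, q_19 = 36·81928588552316836687 + 27508558425433860550 = 2976937746308839981282 → 146452509729426370743947/2976937746308839981282

49/1
2263/46
27402/557
687313/13971
29374094020646438135/597086723984744963
1323928448311185144588/26911471701449115587
1353302542331831582723/27508558425433860550
4030533532974848310034/81928588552316836687
146452509729426370743947/2976937746308839981282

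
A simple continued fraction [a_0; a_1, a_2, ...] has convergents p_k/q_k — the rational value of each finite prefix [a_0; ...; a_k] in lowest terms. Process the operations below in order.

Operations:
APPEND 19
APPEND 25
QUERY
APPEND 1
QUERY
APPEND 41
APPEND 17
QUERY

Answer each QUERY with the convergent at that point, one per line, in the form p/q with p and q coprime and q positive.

476/25
495/26
353602/18573

APPEND 19: p_0 = 19·1 + 0 = 19, q_0 = 19·0 + 1 = 1 → 19/1
APPEND 25: p_1 = 25·19 + 1 = 476, q_1 = 25·1 + 0 = 25 → 476/25
APPEND 1: p_2 = 1·476 + 19 = 495, q_2 = 1·25 + 1 = 26 → 495/26
APPEND 41: p_3 = 41·495 + 476 = 20771, q_3 = 41·26 + 25 = 1091 → 20771/1091
APPEND 17: p_4 = 17·20771 + 495 = 353602, q_4 = 17·1091 + 26 = 18573 → 353602/18573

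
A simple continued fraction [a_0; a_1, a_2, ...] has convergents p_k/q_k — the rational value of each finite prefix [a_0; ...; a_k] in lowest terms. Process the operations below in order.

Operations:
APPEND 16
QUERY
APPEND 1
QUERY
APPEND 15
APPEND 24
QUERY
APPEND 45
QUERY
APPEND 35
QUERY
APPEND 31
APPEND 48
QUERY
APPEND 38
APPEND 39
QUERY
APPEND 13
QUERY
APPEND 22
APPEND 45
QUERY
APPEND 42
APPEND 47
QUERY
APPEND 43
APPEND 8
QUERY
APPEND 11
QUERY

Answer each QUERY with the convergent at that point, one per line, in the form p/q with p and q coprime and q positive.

APPEND 16: p_0 = 16·1 + 0 = 16, q_0 = 16·0 + 1 = 1 → 16/1
APPEND 1: p_1 = 1·16 + 1 = 17, q_1 = 1·1 + 0 = 1 → 17/1
APPEND 15: p_2 = 15·17 + 16 = 271, q_2 = 15·1 + 1 = 16 → 271/16
APPEND 24: p_3 = 24·271 + 17 = 6521, q_3 = 24·16 + 1 = 385 → 6521/385
APPEND 45: p_4 = 45·6521 + 271 = 293716, q_4 = 45·385 + 16 = 17341 → 293716/17341
APPEND 35: p_5 = 35·293716 + 6521 = 10286581, q_5 = 35·17341 + 385 = 607320 → 10286581/607320
APPEND 31: p_6 = 31·10286581 + 293716 = 319177727, q_6 = 31·607320 + 17341 = 18844261 → 319177727/18844261
APPEND 48: p_7 = 48·319177727 + 10286581 = 15330817477, q_7 = 48·18844261 + 607320 = 905131848 → 15330817477/905131848
APPEND 38: p_8 = 38·15330817477 + 319177727 = 582890241853, q_8 = 38·905131848 + 18844261 = 34413854485 → 582890241853/34413854485
APPEND 39: p_9 = 39·582890241853 + 15330817477 = 22748050249744, q_9 = 39·34413854485 + 905131848 = 1343045456763 → 22748050249744/1343045456763
APPEND 13: p_10 = 13·22748050249744 + 582890241853 = 296307543488525, q_10 = 13·1343045456763 + 34413854485 = 17494004792404 → 296307543488525/17494004792404
APPEND 22: p_11 = 22·296307543488525 + 22748050249744 = 6541514006997294, q_11 = 22·17494004792404 + 1343045456763 = 386211150889651 → 6541514006997294/386211150889651
APPEND 45: p_12 = 45·6541514006997294 + 296307543488525 = 294664437858366755, q_12 = 45·386211150889651 + 17494004792404 = 17396995794826699 → 294664437858366755/17396995794826699
APPEND 42: p_13 = 42·294664437858366755 + 6541514006997294 = 12382447904058401004, q_13 = 42·17396995794826699 + 386211150889651 = 731060034533611009 → 12382447904058401004/731060034533611009
APPEND 47: p_14 = 47·12382447904058401004 + 294664437858366755 = 582269715928603213943, q_14 = 47·731060034533611009 + 17396995794826699 = 34377218618874544122 → 582269715928603213943/34377218618874544122
APPEND 43: p_15 = 43·582269715928603213943 + 12382447904058401004 = 25049980232833996600553, q_15 = 43·34377218618874544122 + 731060034533611009 = 1478951460646139008255 → 25049980232833996600553/1478951460646139008255
APPEND 8: p_16 = 8·25049980232833996600553 + 582269715928603213943 = 200982111578600576018367, q_16 = 8·1478951460646139008255 + 34377218618874544122 = 11865988903787986610162 → 200982111578600576018367/11865988903787986610162
APPEND 11: p_17 = 11·200982111578600576018367 + 25049980232833996600553 = 2235853207597440332802590, q_17 = 11·11865988903787986610162 + 1478951460646139008255 = 132004829402313991720037 → 2235853207597440332802590/132004829402313991720037

16/1
17/1
6521/385
293716/17341
10286581/607320
15330817477/905131848
22748050249744/1343045456763
296307543488525/17494004792404
294664437858366755/17396995794826699
582269715928603213943/34377218618874544122
200982111578600576018367/11865988903787986610162
2235853207597440332802590/132004829402313991720037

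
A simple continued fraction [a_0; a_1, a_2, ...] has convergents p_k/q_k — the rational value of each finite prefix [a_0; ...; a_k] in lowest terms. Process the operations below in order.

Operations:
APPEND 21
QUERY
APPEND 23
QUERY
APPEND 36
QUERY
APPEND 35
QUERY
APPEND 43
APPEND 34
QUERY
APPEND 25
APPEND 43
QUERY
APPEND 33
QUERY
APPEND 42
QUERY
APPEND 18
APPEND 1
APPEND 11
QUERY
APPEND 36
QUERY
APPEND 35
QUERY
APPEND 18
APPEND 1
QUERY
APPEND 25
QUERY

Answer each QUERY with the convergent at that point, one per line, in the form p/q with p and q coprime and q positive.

APPEND 21: p_0 = 21·1 + 0 = 21, q_0 = 21·0 + 1 = 1 → 21/1
APPEND 23: p_1 = 23·21 + 1 = 484, q_1 = 23·1 + 0 = 23 → 484/23
APPEND 36: p_2 = 36·484 + 21 = 17445, q_2 = 36·23 + 1 = 829 → 17445/829
APPEND 35: p_3 = 35·17445 + 484 = 611059, q_3 = 35·829 + 23 = 29038 → 611059/29038
APPEND 43: p_4 = 43·611059 + 17445 = 26292982, q_4 = 43·29038 + 829 = 1249463 → 26292982/1249463
APPEND 34: p_5 = 34·26292982 + 611059 = 894572447, q_5 = 34·1249463 + 29038 = 42510780 → 894572447/42510780
APPEND 25: p_6 = 25·894572447 + 26292982 = 22390604157, q_6 = 25·42510780 + 1249463 = 1064018963 → 22390604157/1064018963
APPEND 43: p_7 = 43·22390604157 + 894572447 = 963690551198, q_7 = 43·1064018963 + 42510780 = 45795326189 → 963690551198/45795326189
APPEND 33: p_8 = 33·963690551198 + 22390604157 = 31824178793691, q_8 = 33·45795326189 + 1064018963 = 1512309783200 → 31824178793691/1512309783200
APPEND 42: p_9 = 42·31824178793691 + 963690551198 = 1337579199886220, q_9 = 42·1512309783200 + 45795326189 = 63562806220589 → 1337579199886220/63562806220589
APPEND 18: p_10 = 18·1337579199886220 + 31824178793691 = 24108249776745651, q_10 = 18·63562806220589 + 1512309783200 = 1145642821753802 → 24108249776745651/1145642821753802
APPEND 1: p_11 = 1·24108249776745651 + 1337579199886220 = 25445828976631871, q_11 = 1·1145642821753802 + 63562806220589 = 1209205627974391 → 25445828976631871/1209205627974391
APPEND 11: p_12 = 11·25445828976631871 + 24108249776745651 = 304012368519696232, q_12 = 11·1209205627974391 + 1145642821753802 = 14446904729472103 → 304012368519696232/14446904729472103
APPEND 36: p_13 = 36·304012368519696232 + 25445828976631871 = 10969891095685696223, q_13 = 36·14446904729472103 + 1209205627974391 = 521297775888970099 → 10969891095685696223/521297775888970099
APPEND 35: p_14 = 35·10969891095685696223 + 304012368519696232 = 384250200717519064037, q_14 = 35·521297775888970099 + 14446904729472103 = 18259869060843425568 → 384250200717519064037/18259869060843425568
APPEND 18: p_15 = 18·384250200717519064037 + 10969891095685696223 = 6927473504011028848889, q_15 = 18·18259869060843425568 + 521297775888970099 = 329198940871070630323 → 6927473504011028848889/329198940871070630323
APPEND 1: p_16 = 1·6927473504011028848889 + 384250200717519064037 = 7311723704728547912926, q_16 = 1·329198940871070630323 + 18259869060843425568 = 347458809931914055891 → 7311723704728547912926/347458809931914055891
APPEND 25: p_17 = 25·7311723704728547912926 + 6927473504011028848889 = 189720566122224726672039, q_17 = 25·347458809931914055891 + 329198940871070630323 = 9015669189168922027598 → 189720566122224726672039/9015669189168922027598

21/1
484/23
17445/829
611059/29038
894572447/42510780
963690551198/45795326189
31824178793691/1512309783200
1337579199886220/63562806220589
304012368519696232/14446904729472103
10969891095685696223/521297775888970099
384250200717519064037/18259869060843425568
7311723704728547912926/347458809931914055891
189720566122224726672039/9015669189168922027598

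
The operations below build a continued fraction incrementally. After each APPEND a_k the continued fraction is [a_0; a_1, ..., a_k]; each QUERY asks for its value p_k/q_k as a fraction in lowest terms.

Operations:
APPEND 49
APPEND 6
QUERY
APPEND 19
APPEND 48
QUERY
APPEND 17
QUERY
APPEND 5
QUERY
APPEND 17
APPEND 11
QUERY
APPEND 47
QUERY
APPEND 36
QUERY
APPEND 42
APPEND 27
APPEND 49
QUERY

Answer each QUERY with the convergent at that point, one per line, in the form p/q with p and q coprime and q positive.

APPEND 49: p_0 = 49·1 + 0 = 49, q_0 = 49·0 + 1 = 1 → 49/1
APPEND 6: p_1 = 6·49 + 1 = 295, q_1 = 6·1 + 0 = 6 → 295/6
APPEND 19: p_2 = 19·295 + 49 = 5654, q_2 = 19·6 + 1 = 115 → 5654/115
APPEND 48: p_3 = 48·5654 + 295 = 271687, q_3 = 48·115 + 6 = 5526 → 271687/5526
APPEND 17: p_4 = 17·271687 + 5654 = 4624333, q_4 = 17·5526 + 115 = 94057 → 4624333/94057
APPEND 5: p_5 = 5·4624333 + 271687 = 23393352, q_5 = 5·94057 + 5526 = 475811 → 23393352/475811
APPEND 17: p_6 = 17·23393352 + 4624333 = 402311317, q_6 = 17·475811 + 94057 = 8182844 → 402311317/8182844
APPEND 11: p_7 = 11·402311317 + 23393352 = 4448817839, q_7 = 11·8182844 + 475811 = 90487095 → 4448817839/90487095
APPEND 47: p_8 = 47·4448817839 + 402311317 = 209496749750, q_8 = 47·90487095 + 8182844 = 4261076309 → 209496749750/4261076309
APPEND 36: p_9 = 36·209496749750 + 4448817839 = 7546331808839, q_9 = 36·4261076309 + 90487095 = 153489234219 → 7546331808839/153489234219
APPEND 42: p_10 = 42·7546331808839 + 209496749750 = 317155432720988, q_10 = 42·153489234219 + 4261076309 = 6450808913507 → 317155432720988/6450808913507
APPEND 27: p_11 = 27·317155432720988 + 7546331808839 = 8570743015275515, q_11 = 27·6450808913507 + 153489234219 = 174325329898908 → 8570743015275515/174325329898908
APPEND 49: p_12 = 49·8570743015275515 + 317155432720988 = 420283563181221223, q_12 = 49·174325329898908 + 6450808913507 = 8548391973959999 → 420283563181221223/8548391973959999

295/6
271687/5526
4624333/94057
23393352/475811
4448817839/90487095
209496749750/4261076309
7546331808839/153489234219
420283563181221223/8548391973959999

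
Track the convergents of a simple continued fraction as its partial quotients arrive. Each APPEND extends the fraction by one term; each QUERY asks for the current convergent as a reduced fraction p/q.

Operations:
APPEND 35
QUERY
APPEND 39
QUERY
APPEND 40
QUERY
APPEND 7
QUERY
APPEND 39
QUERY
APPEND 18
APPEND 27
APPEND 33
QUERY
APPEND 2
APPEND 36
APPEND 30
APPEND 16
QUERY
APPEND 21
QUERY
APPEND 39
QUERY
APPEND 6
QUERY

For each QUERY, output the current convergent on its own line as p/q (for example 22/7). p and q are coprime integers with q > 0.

35/1
1366/39
54675/1561
384091/10966
15034224/429235
242228239108/6915743587
8640190338180600/246681977055079
181982887334503481/5195707117642050
7105972796383816359/202879259565095029
42817819665637401635/1222471264508212224

APPEND 35: p_0 = 35·1 + 0 = 35, q_0 = 35·0 + 1 = 1 → 35/1
APPEND 39: p_1 = 39·35 + 1 = 1366, q_1 = 39·1 + 0 = 39 → 1366/39
APPEND 40: p_2 = 40·1366 + 35 = 54675, q_2 = 40·39 + 1 = 1561 → 54675/1561
APPEND 7: p_3 = 7·54675 + 1366 = 384091, q_3 = 7·1561 + 39 = 10966 → 384091/10966
APPEND 39: p_4 = 39·384091 + 54675 = 15034224, q_4 = 39·10966 + 1561 = 429235 → 15034224/429235
APPEND 18: p_5 = 18·15034224 + 384091 = 271000123, q_5 = 18·429235 + 10966 = 7737196 → 271000123/7737196
APPEND 27: p_6 = 27·271000123 + 15034224 = 7332037545, q_6 = 27·7737196 + 429235 = 209333527 → 7332037545/209333527
APPEND 33: p_7 = 33·7332037545 + 271000123 = 242228239108, q_7 = 33·209333527 + 7737196 = 6915743587 → 242228239108/6915743587
APPEND 2: p_8 = 2·242228239108 + 7332037545 = 491788515761, q_8 = 2·6915743587 + 209333527 = 14040820701 → 491788515761/14040820701
APPEND 36: p_9 = 36·491788515761 + 242228239108 = 17946614806504, q_9 = 36·14040820701 + 6915743587 = 512385288823 → 17946614806504/512385288823
APPEND 30: p_10 = 30·17946614806504 + 491788515761 = 538890232710881, q_10 = 30·512385288823 + 14040820701 = 15385599485391 → 538890232710881/15385599485391
APPEND 16: p_11 = 16·538890232710881 + 17946614806504 = 8640190338180600, q_11 = 16·15385599485391 + 512385288823 = 246681977055079 → 8640190338180600/246681977055079
APPEND 21: p_12 = 21·8640190338180600 + 538890232710881 = 181982887334503481, q_12 = 21·246681977055079 + 15385599485391 = 5195707117642050 → 181982887334503481/5195707117642050
APPEND 39: p_13 = 39·181982887334503481 + 8640190338180600 = 7105972796383816359, q_13 = 39·5195707117642050 + 246681977055079 = 202879259565095029 → 7105972796383816359/202879259565095029
APPEND 6: p_14 = 6·7105972796383816359 + 181982887334503481 = 42817819665637401635, q_14 = 6·202879259565095029 + 5195707117642050 = 1222471264508212224 → 42817819665637401635/1222471264508212224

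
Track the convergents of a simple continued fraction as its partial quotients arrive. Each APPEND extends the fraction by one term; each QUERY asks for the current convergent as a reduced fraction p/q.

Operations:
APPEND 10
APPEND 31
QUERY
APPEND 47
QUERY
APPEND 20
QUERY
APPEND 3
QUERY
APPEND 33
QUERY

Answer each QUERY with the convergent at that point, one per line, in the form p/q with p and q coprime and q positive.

APPEND 10: p_0 = 10·1 + 0 = 10, q_0 = 10·0 + 1 = 1 → 10/1
APPEND 31: p_1 = 31·10 + 1 = 311, q_1 = 31·1 + 0 = 31 → 311/31
APPEND 47: p_2 = 47·311 + 10 = 14627, q_2 = 47·31 + 1 = 1458 → 14627/1458
APPEND 20: p_3 = 20·14627 + 311 = 292851, q_3 = 20·1458 + 31 = 29191 → 292851/29191
APPEND 3: p_4 = 3·292851 + 14627 = 893180, q_4 = 3·29191 + 1458 = 89031 → 893180/89031
APPEND 33: p_5 = 33·893180 + 292851 = 29767791, q_5 = 33·89031 + 29191 = 2967214 → 29767791/2967214

311/31
14627/1458
292851/29191
893180/89031
29767791/2967214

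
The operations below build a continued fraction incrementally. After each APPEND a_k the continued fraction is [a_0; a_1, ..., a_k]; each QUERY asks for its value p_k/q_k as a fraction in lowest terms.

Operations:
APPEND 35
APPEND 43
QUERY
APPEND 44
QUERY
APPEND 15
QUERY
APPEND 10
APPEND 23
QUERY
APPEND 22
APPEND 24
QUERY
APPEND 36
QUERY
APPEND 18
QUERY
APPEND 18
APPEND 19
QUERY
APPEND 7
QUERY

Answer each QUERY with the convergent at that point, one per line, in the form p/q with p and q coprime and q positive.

APPEND 35: p_0 = 35·1 + 0 = 35, q_0 = 35·0 + 1 = 1 → 35/1
APPEND 43: p_1 = 43·35 + 1 = 1506, q_1 = 43·1 + 0 = 43 → 1506/43
APPEND 44: p_2 = 44·1506 + 35 = 66299, q_2 = 44·43 + 1 = 1893 → 66299/1893
APPEND 15: p_3 = 15·66299 + 1506 = 995991, q_3 = 15·1893 + 43 = 28438 → 995991/28438
APPEND 10: p_4 = 10·995991 + 66299 = 10026209, q_4 = 10·28438 + 1893 = 286273 → 10026209/286273
APPEND 23: p_5 = 23·10026209 + 995991 = 231598798, q_5 = 23·286273 + 28438 = 6612717 → 231598798/6612717
APPEND 22: p_6 = 22·231598798 + 10026209 = 5105199765, q_6 = 22·6612717 + 286273 = 145766047 → 5105199765/145766047
APPEND 24: p_7 = 24·5105199765 + 231598798 = 122756393158, q_7 = 24·145766047 + 6612717 = 3504997845 → 122756393158/3504997845
APPEND 36: p_8 = 36·122756393158 + 5105199765 = 4424335353453, q_8 = 36·3504997845 + 145766047 = 126325688467 → 4424335353453/126325688467
APPEND 18: p_9 = 18·4424335353453 + 122756393158 = 79760792755312, q_9 = 18·126325688467 + 3504997845 = 2277367390251 → 79760792755312/2277367390251
APPEND 18: p_10 = 18·79760792755312 + 4424335353453 = 1440118604949069, q_10 = 18·2277367390251 + 126325688467 = 41118938712985 → 1440118604949069/41118938712985
APPEND 19: p_11 = 19·1440118604949069 + 79760792755312 = 27442014286787623, q_11 = 19·41118938712985 + 2277367390251 = 783537202936966 → 27442014286787623/783537202936966
APPEND 7: p_12 = 7·27442014286787623 + 1440118604949069 = 193534218612462430, q_12 = 7·783537202936966 + 41118938712985 = 5525879359271747 → 193534218612462430/5525879359271747

1506/43
66299/1893
995991/28438
231598798/6612717
122756393158/3504997845
4424335353453/126325688467
79760792755312/2277367390251
27442014286787623/783537202936966
193534218612462430/5525879359271747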